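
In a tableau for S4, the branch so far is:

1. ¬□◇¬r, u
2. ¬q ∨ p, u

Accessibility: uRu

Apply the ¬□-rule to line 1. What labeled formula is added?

a fresh world v with uRv, and ¬◇¬r at v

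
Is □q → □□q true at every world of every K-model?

Invalid (countermodel exists)

Tableau for the negation ¬(□q → □□q):
1. ¬(□q → □□q), 0
2. □q, 0   [¬→-rule on 1]
3. ¬□□q, 0   [¬→-rule on 1]
4. ¬□q, 1   [¬□-rule on 3: fresh world 1, 0R1]
5. q, 1   [□-rule on 2 via 0R1]
6. ¬q, 2   [¬□-rule on 4: fresh world 2, 1R2]
Accessibility: 0R1, 1R2
The negation has an open branch (countermodel exists).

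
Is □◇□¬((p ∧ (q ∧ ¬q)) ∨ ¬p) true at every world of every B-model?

Invalid (countermodel exists)

Tableau for the negation ¬□◇□¬((p ∧ (q ∧ ¬q)) ∨ ¬p):
1. ¬□◇□¬((p ∧ (q ∧ ¬q)) ∨ ¬p), w0
2. ¬◇□¬((p ∧ (q ∧ ¬q)) ∨ ¬p), w1   [¬□-rule on 1: fresh world w1, w0Rw1]
3. ¬□¬((p ∧ (q ∧ ¬q)) ∨ ¬p), w0   [¬◇-rule on 2 via w1Rw0]
4. ¬□¬((p ∧ (q ∧ ¬q)) ∨ ¬p), w1   [¬◇-rule on 2 via w1Rw1]
5. (p ∧ (q ∧ ¬q)) ∨ ¬p, w2   [¬□-rule on 3: fresh world w2, w0Rw2]
6. ¬p, w2   [∨-rule on 5 (branches; this branch)]
7. (p ∧ (q ∧ ¬q)) ∨ ¬p, w3   [¬□-rule on 4: fresh world w3, w1Rw3]
8. ¬□¬((p ∧ (q ∧ ¬q)) ∨ ¬p), w3   [¬◇-rule on 2 via w1Rw3]
9. ¬p, w3   [∨-rule on 7 (branches; this branch)]
10. (p ∧ (q ∧ ¬q)) ∨ ¬p, w4   [¬□-rule on 8: fresh world w4, w3Rw4]
11. ¬p, w4   [∨-rule on 10 (branches; this branch)]
Accessibility: w0Rw0, w0Rw1, w0Rw2, w1Rw0, w1Rw1, w1Rw3, w2Rw0, w2Rw2, w3Rw1, w3Rw3, w3Rw4, w4Rw3, w4Rw4
The negation has an open branch (countermodel exists).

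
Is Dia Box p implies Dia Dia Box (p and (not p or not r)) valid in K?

No, not valid

Tableau for the negation not (Dia Box p implies Dia Dia Box (p and (not p or not r))):
1. not (Dia Box p implies Dia Dia Box (p and (not p or not r))), 0
2. Dia Box p, 0
3. not Dia Dia Box (p and (not p or not r)), 0
4. Box p, 1
5. not Dia Box (p and (not p or not r)), 1
Accessibility: 0R1
The negation has an open branch (countermodel exists).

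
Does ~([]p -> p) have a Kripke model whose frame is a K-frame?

Satisfiable (open branch found)

1. ~([]p -> p), 0
2. []p, 0
3. ~p, 0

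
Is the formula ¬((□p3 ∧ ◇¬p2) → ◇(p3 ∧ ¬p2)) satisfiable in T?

1. ¬((□p3 ∧ ◇¬p2) → ◇(p3 ∧ ¬p2)), u
2. □p3 ∧ ◇¬p2, u
3. ¬◇(p3 ∧ ¬p2), u
4. □p3, u
5. ◇¬p2, u
6. ¬(p3 ∧ ¬p2), u
7. p3, u
8. p2, u
9. ¬p2, v
10. ¬(p3 ∧ ¬p2), v
11. p3, v
12. p2, v
Accessibility: uRu, uRv, vRv
Branch closes: p2 and ¬p2 both at v.
All branches of the tableau close; one closing branch shown above.

Unsatisfiable (every branch closes)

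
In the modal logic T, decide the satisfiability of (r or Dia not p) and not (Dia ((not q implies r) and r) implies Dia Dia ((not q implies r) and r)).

Unsatisfiable

1. (r or Dia not p) and not (Dia ((not q implies r) and r) implies Dia Dia ((not q implies r) and r)), w0
2. r or Dia not p, w0
3. not (Dia ((not q implies r) and r) implies Dia Dia ((not q implies r) and r)), w0
4. Dia ((not q implies r) and r), w0
5. not Dia Dia ((not q implies r) and r), w0
6. not Dia ((not q implies r) and r), w0
7. not ((not q implies r) and r), w0
8. Dia not p, w0
9. not (not q implies r), w0
10. not q, w0
11. not r, w0
12. (not q implies r) and r, w1
13. not q implies r, w1
14. r, w1
15. not Dia ((not q implies r) and r), w1
16. not ((not q implies r) and r), w1
17. not (not q implies r), w1
18. not q, w1
19. not r, w1
Accessibility: w0Rw0, w0Rw1, w1Rw1
Branch closes: r and not r both at w1.
All branches of the tableau close; one closing branch shown above.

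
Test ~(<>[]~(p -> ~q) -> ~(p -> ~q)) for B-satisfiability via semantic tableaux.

1. ~(<>[]~(p -> ~q) -> ~(p -> ~q)), 0
2. <>[]~(p -> ~q), 0   [~->-rule on 1]
3. p -> ~q, 0   [~->-rule on 1]
4. ~q, 0   [->-rule on 3 (branches; this branch)]
5. []~(p -> ~q), 1   [<>-rule on 2: fresh world 1, 0R1]
6. ~(p -> ~q), 0   [[]-rule on 5 via 1R0]
7. p, 0   [~->-rule on 6]
8. q, 0   [~->-rule on 6]
Accessibility: 0R0, 0R1, 1R0, 1R1
Branch closes: q and ~q both at 0.
Every branch closes; the branch above is one of them.

Unsatisfiable (every branch closes)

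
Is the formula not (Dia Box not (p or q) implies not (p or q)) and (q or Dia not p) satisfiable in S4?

Satisfiable

1. not (Dia Box not (p or q) implies not (p or q)) and (q or Dia not p), w0
2. not (Dia Box not (p or q) implies not (p or q)), w0   [and-rule on 1]
3. q or Dia not p, w0   [and-rule on 1]
4. Dia Box not (p or q), w0   [neg-implies-rule on 2]
5. p or q, w0   [neg-implies-rule on 2]
6. Dia not p, w0   [or-rule on 3 (branches; this branch)]
7. q, w0   [or-rule on 5 (branches; this branch)]
8. Box not (p or q), w1   [Dia-rule on 4: fresh world w1, w0Rw1]
9. not (p or q), w1   [Box-rule on 8 via w1Rw1]
10. not p, w1   [neg-or-rule on 9]
11. not q, w1   [neg-or-rule on 9]
12. not p, w2   [Dia-rule on 6: fresh world w2, w0Rw2]
Accessibility: w0Rw0, w0Rw1, w0Rw2, w1Rw1, w2Rw2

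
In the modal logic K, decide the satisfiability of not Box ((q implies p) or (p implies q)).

No, unsatisfiable

1. not Box ((q implies p) or (p implies q)), u
2. not ((q implies p) or (p implies q)), v
3. not (q implies p), v
4. not (p implies q), v
5. q, v
6. not p, v
7. p, v
8. not q, v
Accessibility: uRv
Branch closes: p and not p both at v.
(One branch shown.) All branches close.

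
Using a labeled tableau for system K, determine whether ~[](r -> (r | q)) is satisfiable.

1. ~[](r -> (r | q)), u
2. ~(r -> (r | q)), v   [~[]-rule on 1: fresh world v, uRv]
3. r, v   [~->-rule on 2]
4. ~(r | q), v   [~->-rule on 2]
5. ~r, v   [~|-rule on 4]
6. ~q, v   [~|-rule on 4]
Accessibility: uRv
Branch closes: r and ~r both at v.
All branches of the tableau close; one closing branch shown above.

No, unsatisfiable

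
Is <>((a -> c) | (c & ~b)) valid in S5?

Invalid (countermodel exists)

Tableau for the negation ~<>((a -> c) | (c & ~b)):
1. ~<>((a -> c) | (c & ~b)), w0
2. ~((a -> c) | (c & ~b)), w0
3. ~(a -> c), w0
4. ~(c & ~b), w0
5. a, w0
6. ~c, w0
7. b, w0
Accessibility: w0Rw0
The negation has an open branch (countermodel exists).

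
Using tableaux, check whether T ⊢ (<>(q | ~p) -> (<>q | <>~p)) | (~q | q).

Yes, valid

Tableau for the negation ~((<>(q | ~p) -> (<>q | <>~p)) | (~q | q)):
1. ~((<>(q | ~p) -> (<>q | <>~p)) | (~q | q)), w0
2. ~(<>(q | ~p) -> (<>q | <>~p)), w0   [~|-rule on 1]
3. ~(~q | q), w0   [~|-rule on 1]
4. <>(q | ~p), w0   [~->-rule on 2]
5. ~(<>q | <>~p), w0   [~->-rule on 2]
6. q, w0   [~|-rule on 3]
7. ~q, w0   [~|-rule on 3]
Accessibility: w0Rw0
Branch closes: q and ~q both at w0.
Every branch of the negation's tableau closes; the branch above is one of them.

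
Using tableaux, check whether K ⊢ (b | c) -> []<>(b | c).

Tableau for the negation ~((b | c) -> []<>(b | c)):
1. ~((b | c) -> []<>(b | c)), w0
2. b | c, w0
3. ~[]<>(b | c), w0
4. c, w0
5. ~<>(b | c), w1
Accessibility: w0Rw1
The negation has an open branch (countermodel exists).

No, not valid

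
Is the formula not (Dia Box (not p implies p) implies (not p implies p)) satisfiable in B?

1. not (Dia Box (not p implies p) implies (not p implies p)), 0
2. Dia Box (not p implies p), 0   [neg-implies-rule on 1]
3. not (not p implies p), 0   [neg-implies-rule on 1]
4. not p, 0   [neg-implies-rule on 3]
5. Box (not p implies p), 1   [Dia-rule on 2: fresh world 1, 0R1]
6. not p implies p, 0   [Box-rule on 5 via 1R0]
7. not p implies p, 1   [Box-rule on 5 via 1R1]
8. p, 0   [implies-rule on 6 (branches; this branch)]
Accessibility: 0R0, 0R1, 1R0, 1R1
Branch closes: p and not p both at 0.
All branches of the tableau close; one closing branch shown above.

Unsatisfiable (every branch closes)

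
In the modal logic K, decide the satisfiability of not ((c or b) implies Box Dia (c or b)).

Yes, satisfiable

1. not ((c or b) implies Box Dia (c or b)), w0
2. c or b, w0
3. not Box Dia (c or b), w0
4. b, w0
5. not Dia (c or b), w1
Accessibility: w0Rw1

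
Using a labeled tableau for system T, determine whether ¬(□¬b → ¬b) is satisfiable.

No, unsatisfiable

1. ¬(□¬b → ¬b), u
2. □¬b, u   [¬→-rule on 1]
3. b, u   [¬→-rule on 1]
4. ¬b, u   [□-rule on 2 via uRu]
Accessibility: uRu
Branch closes: b and ¬b both at u.
(One branch shown.) All branches close.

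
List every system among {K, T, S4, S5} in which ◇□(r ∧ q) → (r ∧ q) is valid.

S5

S4-tableau for the negation ¬(◇□(r ∧ q) → (r ∧ q)):
1. ¬(◇□(r ∧ q) → (r ∧ q)), w0
2. ◇□(r ∧ q), w0
3. ¬(r ∧ q), w0
4. ¬q, w0
5. □(r ∧ q), w1
6. r ∧ q, w1
7. r, w1
8. q, w1
Accessibility: w0Rw0, w0Rw1, w1Rw1
Complete open branch: countermodel on an S4-frame, so not valid in S4, nor in K, T (the same frame is also a K-frame and a T-frame).
S5-tableau for the negation ¬(◇□(r ∧ q) → (r ∧ q)):
1. ¬(◇□(r ∧ q) → (r ∧ q)), w0
2. ◇□(r ∧ q), w0
3. ¬(r ∧ q), w0
4. ¬q, w0
5. □(r ∧ q), w1
6. r ∧ q, w0
7. r, w0
8. q, w0
Accessibility: w0Rw0, w0Rw1, w1Rw0, w1Rw1
Branch closes: q and ¬q both at w0.
Every branch closes (one shown): valid in S5.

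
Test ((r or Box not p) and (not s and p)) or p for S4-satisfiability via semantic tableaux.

1. ((r or Box not p) and (not s and p)) or p, u
2. p, u
Accessibility: uRu

Yes, satisfiable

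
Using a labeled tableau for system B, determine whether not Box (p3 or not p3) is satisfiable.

1. not Box (p3 or not p3), w0
2. not (p3 or not p3), w1
3. not p3, w1
4. p3, w1
Accessibility: w0Rw0, w0Rw1, w1Rw0, w1Rw1
Branch closes: p3 and not p3 both at w1.
All branches of the tableau close; one closing branch shown above.

Unsatisfiable (every branch closes)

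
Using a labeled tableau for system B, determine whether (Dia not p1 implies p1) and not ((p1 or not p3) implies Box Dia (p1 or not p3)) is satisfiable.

1. (Dia not p1 implies p1) and not ((p1 or not p3) implies Box Dia (p1 or not p3)), w0
2. Dia not p1 implies p1, w0
3. not ((p1 or not p3) implies Box Dia (p1 or not p3)), w0
4. p1 or not p3, w0
5. not Box Dia (p1 or not p3), w0
6. not Dia not p1, w0
7. p1, w0
8. not p3, w0
9. not Dia (p1 or not p3), w1
10. p1, w1
11. not (p1 or not p3), w0
12. not p1, w0
13. p3, w0
Accessibility: w0Rw0, w0Rw1, w1Rw0, w1Rw1
Branch closes: p1 and not p1 both at w0.
(One branch shown.) All branches close.

No, unsatisfiable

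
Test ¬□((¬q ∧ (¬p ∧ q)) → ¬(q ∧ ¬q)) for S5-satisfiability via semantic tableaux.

Unsatisfiable (every branch closes)

1. ¬□((¬q ∧ (¬p ∧ q)) → ¬(q ∧ ¬q)), 0
2. ¬((¬q ∧ (¬p ∧ q)) → ¬(q ∧ ¬q)), 1   [¬□-rule on 1: fresh world 1, 0R1]
3. ¬q ∧ (¬p ∧ q), 1   [¬→-rule on 2]
4. q ∧ ¬q, 1   [¬→-rule on 2]
5. ¬q, 1   [∧-rule on 3]
6. ¬p ∧ q, 1   [∧-rule on 3]
7. q, 1   [∧-rule on 4]
Accessibility: 0R0, 0R1, 1R0, 1R1
Branch closes: q and ¬q both at 1.
All branches of the tableau close; one closing branch shown above.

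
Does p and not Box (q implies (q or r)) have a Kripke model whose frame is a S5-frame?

Unsatisfiable (every branch closes)

1. p and not Box (q implies (q or r)), 0
2. p, 0
3. not Box (q implies (q or r)), 0
4. not (q implies (q or r)), 1
5. q, 1
6. not (q or r), 1
7. not q, 1
8. not r, 1
Accessibility: 0R0, 0R1, 1R0, 1R1
Branch closes: q and not q both at 1.
(One branch shown.) All branches close.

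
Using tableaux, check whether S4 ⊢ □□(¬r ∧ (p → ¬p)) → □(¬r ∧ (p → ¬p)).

Valid in S4

Tableau for the negation ¬(□□(¬r ∧ (p → ¬p)) → □(¬r ∧ (p → ¬p))):
1. ¬(□□(¬r ∧ (p → ¬p)) → □(¬r ∧ (p → ¬p))), u
2. □□(¬r ∧ (p → ¬p)), u
3. ¬□(¬r ∧ (p → ¬p)), u
4. □(¬r ∧ (p → ¬p)), u
5. ¬r ∧ (p → ¬p), u
6. ¬r, u
7. p → ¬p, u
8. ¬p, u
9. ¬(¬r ∧ (p → ¬p)), v
10. □(¬r ∧ (p → ¬p)), v
11. ¬r ∧ (p → ¬p), v
12. ¬r, v
13. p → ¬p, v
14. ¬(p → ¬p), v
15. p, v
16. ¬p, v
Accessibility: uRu, uRv, vRv
Branch closes: p and ¬p both at v.
All branches of the negation close; one closing branch shown above.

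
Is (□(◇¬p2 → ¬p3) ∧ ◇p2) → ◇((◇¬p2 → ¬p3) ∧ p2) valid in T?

Tableau for the negation ¬((□(◇¬p2 → ¬p3) ∧ ◇p2) → ◇((◇¬p2 → ¬p3) ∧ p2)):
1. ¬((□(◇¬p2 → ¬p3) ∧ ◇p2) → ◇((◇¬p2 → ¬p3) ∧ p2)), 0
2. □(◇¬p2 → ¬p3) ∧ ◇p2, 0
3. ¬◇((◇¬p2 → ¬p3) ∧ p2), 0
4. □(◇¬p2 → ¬p3), 0
5. ◇p2, 0
6. ¬((◇¬p2 → ¬p3) ∧ p2), 0
7. ◇¬p2 → ¬p3, 0
8. ¬(◇¬p2 → ¬p3), 0
9. ◇¬p2, 0
10. p3, 0
11. ¬◇¬p2, 0
12. p2, 0
13. p2, 1
14. ¬((◇¬p2 → ¬p3) ∧ p2), 1
15. ◇¬p2 → ¬p3, 1
16. ¬(◇¬p2 → ¬p3), 1
17. ◇¬p2, 1
18. p3, 1
19. ¬◇¬p2, 1
20. ¬p2, 2
21. ¬((◇¬p2 → ¬p3) ∧ p2), 2
22. ◇¬p2 → ¬p3, 2
23. p2, 2
Accessibility: 0R0, 0R1, 0R2, 1R1, 2R2
Branch closes: p2 and ¬p2 both at 2.
Every branch of the negation's tableau closes; the branch above is one of them.

Valid in T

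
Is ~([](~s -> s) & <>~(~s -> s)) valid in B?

Tableau for the negation [](~s -> s) & <>~(~s -> s):
1. [](~s -> s) & <>~(~s -> s), w0
2. [](~s -> s), w0
3. <>~(~s -> s), w0
4. ~s -> s, w0
5. s, w0
6. ~(~s -> s), w1
7. ~s, w1
8. ~s -> s, w1
9. s, w1
Accessibility: w0Rw0, w0Rw1, w1Rw0, w1Rw1
Branch closes: s and ~s both at w1.
All branches of the negation close; one closing branch shown above.

Valid in B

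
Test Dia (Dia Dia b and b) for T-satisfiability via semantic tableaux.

1. Dia (Dia Dia b and b), 0
2. Dia Dia b and b, 1
3. Dia Dia b, 1
4. b, 1
5. Dia b, 2
6. b, 3
Accessibility: 0R0, 0R1, 1R1, 1R2, 2R2, 2R3, 3R3

Yes, satisfiable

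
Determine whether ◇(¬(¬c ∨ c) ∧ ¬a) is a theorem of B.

Invalid (countermodel exists)

Tableau for the negation ¬◇(¬(¬c ∨ c) ∧ ¬a):
1. ¬◇(¬(¬c ∨ c) ∧ ¬a), w0
2. ¬(¬(¬c ∨ c) ∧ ¬a), w0
3. a, w0
Accessibility: w0Rw0
The negation has an open branch (countermodel exists).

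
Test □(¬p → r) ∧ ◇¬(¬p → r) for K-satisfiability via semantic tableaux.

1. □(¬p → r) ∧ ◇¬(¬p → r), u
2. □(¬p → r), u   [∧-rule on 1]
3. ◇¬(¬p → r), u   [∧-rule on 1]
4. ¬(¬p → r), v   [◇-rule on 3: fresh world v, uRv]
5. ¬p, v   [¬→-rule on 4]
6. ¬r, v   [¬→-rule on 4]
7. ¬p → r, v   [□-rule on 2 via uRv]
8. r, v   [→-rule on 7 (branches; this branch)]
Accessibility: uRv
Branch closes: r and ¬r both at v.
Every branch closes; the branch above is one of them.

Unsatisfiable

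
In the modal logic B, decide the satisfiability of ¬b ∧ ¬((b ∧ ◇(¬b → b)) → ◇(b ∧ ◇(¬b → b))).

1. ¬b ∧ ¬((b ∧ ◇(¬b → b)) → ◇(b ∧ ◇(¬b → b))), 0
2. ¬b, 0
3. ¬((b ∧ ◇(¬b → b)) → ◇(b ∧ ◇(¬b → b))), 0
4. b ∧ ◇(¬b → b), 0
5. ¬◇(b ∧ ◇(¬b → b)), 0
6. b, 0
7. ◇(¬b → b), 0
Accessibility: 0R0
Branch closes: b and ¬b both at 0.
All branches of the tableau close; one closing branch shown above.

No, unsatisfiable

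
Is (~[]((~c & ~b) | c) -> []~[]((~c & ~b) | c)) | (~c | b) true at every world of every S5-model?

Tableau for the negation ~((~[]((~c & ~b) | c) -> []~[]((~c & ~b) | c)) | (~c | b)):
1. ~((~[]((~c & ~b) | c) -> []~[]((~c & ~b) | c)) | (~c | b)), w0
2. ~(~[]((~c & ~b) | c) -> []~[]((~c & ~b) | c)), w0   [~|-rule on 1]
3. ~(~c | b), w0   [~|-rule on 1]
4. ~[]((~c & ~b) | c), w0   [~->-rule on 2]
5. ~[]~[]((~c & ~b) | c), w0   [~->-rule on 2]
6. c, w0   [~|-rule on 3]
7. ~b, w0   [~|-rule on 3]
8. ~((~c & ~b) | c), w1   [~[]-rule on 4: fresh world w1, w0Rw1]
9. ~(~c & ~b), w1   [~|-rule on 8]
10. ~c, w1   [~|-rule on 8]
11. b, w1   [~&-rule on 9 (branches; this branch)]
12. []((~c & ~b) | c), w2   [~[]-rule on 5: fresh world w2, w0Rw2]
13. (~c & ~b) | c, w0   [[]-rule on 12 via w2Rw0]
14. (~c & ~b) | c, w1   [[]-rule on 12 via w2Rw1]
15. (~c & ~b) | c, w2   [[]-rule on 12 via w2Rw2]
16. ~c & ~b, w1   [|-rule on 14 (branches; this branch)]
17. ~b, w1   [&-rule on 16]
Accessibility: w0Rw0, w0Rw1, w0Rw2, w1Rw0, w1Rw1, w1Rw2, w2Rw0, w2Rw1, w2Rw2
Branch closes: b and ~b both at w1.
Every branch of the negation's tableau closes; the branch above is one of them.

Yes, valid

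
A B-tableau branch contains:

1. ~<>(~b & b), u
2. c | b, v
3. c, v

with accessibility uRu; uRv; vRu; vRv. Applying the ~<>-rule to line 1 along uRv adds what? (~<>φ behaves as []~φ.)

~(~b & b), v

~<>φ behaves as []~φ: propagate the negated body to each accessible world.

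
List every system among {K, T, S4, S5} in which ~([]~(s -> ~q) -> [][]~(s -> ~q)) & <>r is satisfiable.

S4-tableau for the formula:
1. ~([]~(s -> ~q) -> [][]~(s -> ~q)) & <>r, 0
2. ~([]~(s -> ~q) -> [][]~(s -> ~q)), 0
3. <>r, 0
4. []~(s -> ~q), 0
5. ~[][]~(s -> ~q), 0
6. ~(s -> ~q), 0
7. s, 0
8. q, 0
9. r, 1
10. ~(s -> ~q), 1
11. s, 1
12. q, 1
13. ~[]~(s -> ~q), 2
14. ~(s -> ~q), 2
15. s, 2
16. q, 2
17. s -> ~q, 3
18. ~(s -> ~q), 3
19. s, 3
20. q, 3
21. ~q, 3
Accessibility: 0R0, 0R1, 0R2, 0R3, 1R1, 2R2, 2R3, 3R3
Branch closes: q and ~q both at 3.
Every branch closes (one shown): unsatisfiable in S4, hence also in S5 (every S5-frame is an S4-frame).
T-tableau for the formula:
1. ~([]~(s -> ~q) -> [][]~(s -> ~q)) & <>r, 0
2. ~([]~(s -> ~q) -> [][]~(s -> ~q)), 0
3. <>r, 0
4. []~(s -> ~q), 0
5. ~[][]~(s -> ~q), 0
6. ~(s -> ~q), 0
7. s, 0
8. q, 0
9. r, 1
10. ~(s -> ~q), 1
11. s, 1
12. q, 1
13. ~[]~(s -> ~q), 2
14. ~(s -> ~q), 2
15. s, 2
16. q, 2
17. s -> ~q, 3
18. ~q, 3
Accessibility: 0R0, 0R1, 0R2, 1R1, 2R2, 2R3, 3R3
Complete open branch: satisfiable in T, hence also in K (this T-model is also a K-model).

K, T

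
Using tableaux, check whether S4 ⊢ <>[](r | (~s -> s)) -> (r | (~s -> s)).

Tableau for the negation ~(<>[](r | (~s -> s)) -> (r | (~s -> s))):
1. ~(<>[](r | (~s -> s)) -> (r | (~s -> s))), u
2. <>[](r | (~s -> s)), u   [~->-rule on 1]
3. ~(r | (~s -> s)), u   [~->-rule on 1]
4. ~r, u   [~|-rule on 3]
5. ~(~s -> s), u   [~|-rule on 3]
6. ~s, u   [~->-rule on 5]
7. [](r | (~s -> s)), v   [<>-rule on 2: fresh world v, uRv]
8. r | (~s -> s), v   [[]-rule on 7 via vRv]
9. ~s -> s, v   [|-rule on 8 (branches; this branch)]
10. s, v   [->-rule on 9 (branches; this branch)]
Accessibility: uRu, uRv, vRv
The negation has an open branch (countermodel exists).

Invalid (countermodel exists)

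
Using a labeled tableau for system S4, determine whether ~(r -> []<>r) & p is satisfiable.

Satisfiable (open branch found)

1. ~(r -> []<>r) & p, 0
2. ~(r -> []<>r), 0   [&-rule on 1]
3. p, 0   [&-rule on 1]
4. r, 0   [~->-rule on 2]
5. ~[]<>r, 0   [~->-rule on 2]
6. ~<>r, 1   [~[]-rule on 5: fresh world 1, 0R1]
7. ~r, 1   [~<>-rule on 6 via 1R1]
Accessibility: 0R0, 0R1, 1R1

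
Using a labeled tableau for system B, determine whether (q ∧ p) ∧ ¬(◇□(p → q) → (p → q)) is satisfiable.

Unsatisfiable (every branch closes)

1. (q ∧ p) ∧ ¬(◇□(p → q) → (p → q)), w0
2. q ∧ p, w0
3. ¬(◇□(p → q) → (p → q)), w0
4. q, w0
5. p, w0
6. ◇□(p → q), w0
7. ¬(p → q), w0
8. ¬q, w0
Accessibility: w0Rw0
Branch closes: q and ¬q both at w0.
All branches of the tableau close; one closing branch shown above.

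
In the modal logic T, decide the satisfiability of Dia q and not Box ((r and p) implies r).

1. Dia q and not Box ((r and p) implies r), w0
2. Dia q, w0   [and-rule on 1]
3. not Box ((r and p) implies r), w0   [and-rule on 1]
4. q, w1   [Dia-rule on 2: fresh world w1, w0Rw1]
5. not ((r and p) implies r), w2   [neg-Box-rule on 3: fresh world w2, w0Rw2]
6. r and p, w2   [neg-implies-rule on 5]
7. not r, w2   [neg-implies-rule on 5]
8. r, w2   [and-rule on 6]
9. p, w2   [and-rule on 6]
Accessibility: w0Rw0, w0Rw1, w0Rw2, w1Rw1, w2Rw2
Branch closes: r and not r both at w2.
Every branch closes; the branch above is one of them.

Unsatisfiable (every branch closes)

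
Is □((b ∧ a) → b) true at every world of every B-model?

Tableau for the negation ¬□((b ∧ a) → b):
1. ¬□((b ∧ a) → b), u
2. ¬((b ∧ a) → b), v
3. b ∧ a, v
4. ¬b, v
5. b, v
6. a, v
Accessibility: uRu, uRv, vRu, vRv
Branch closes: b and ¬b both at v.
Every branch of the negation's tableau closes; the branch above is one of them.

Valid in B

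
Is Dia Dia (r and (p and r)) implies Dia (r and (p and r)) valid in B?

Tableau for the negation not (Dia Dia (r and (p and r)) implies Dia (r and (p and r))):
1. not (Dia Dia (r and (p and r)) implies Dia (r and (p and r))), w0
2. Dia Dia (r and (p and r)), w0
3. not Dia (r and (p and r)), w0
4. not (r and (p and r)), w0
5. not (p and r), w0
6. not r, w0
7. Dia (r and (p and r)), w1
8. not (r and (p and r)), w1
9. not (p and r), w1
10. not r, w1
11. r and (p and r), w2
12. r, w2
13. p and r, w2
14. p, w2
Accessibility: w0Rw0, w0Rw1, w1Rw0, w1Rw1, w1Rw2, w2Rw1, w2Rw2
The negation has an open branch (countermodel exists).

No, not valid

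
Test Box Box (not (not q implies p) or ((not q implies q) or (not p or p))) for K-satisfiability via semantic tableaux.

1. Box Box (not (not q implies p) or ((not q implies q) or (not p or p))), u

Satisfiable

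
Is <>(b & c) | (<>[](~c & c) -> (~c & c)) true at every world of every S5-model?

Yes, valid

Tableau for the negation ~(<>(b & c) | (<>[](~c & c) -> (~c & c))):
1. ~(<>(b & c) | (<>[](~c & c) -> (~c & c))), u
2. ~<>(b & c), u
3. ~(<>[](~c & c) -> (~c & c)), u
4. <>[](~c & c), u
5. ~(~c & c), u
6. ~(b & c), u
7. ~c, u
8. [](~c & c), v
9. ~(b & c), v
10. ~c & c, u
11. c, u
Accessibility: uRu, uRv, vRu, vRv
Branch closes: c and ~c both at u.
Every branch of the negation's tableau closes; the branch above is one of them.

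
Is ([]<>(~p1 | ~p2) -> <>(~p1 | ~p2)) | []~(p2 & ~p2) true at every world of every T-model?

Yes, valid

Tableau for the negation ~(([]<>(~p1 | ~p2) -> <>(~p1 | ~p2)) | []~(p2 & ~p2)):
1. ~(([]<>(~p1 | ~p2) -> <>(~p1 | ~p2)) | []~(p2 & ~p2)), 0
2. ~([]<>(~p1 | ~p2) -> <>(~p1 | ~p2)), 0
3. ~[]~(p2 & ~p2), 0
4. []<>(~p1 | ~p2), 0
5. ~<>(~p1 | ~p2), 0
6. <>(~p1 | ~p2), 0
7. ~(~p1 | ~p2), 0
8. p1, 0
9. p2, 0
10. p2 & ~p2, 1
11. p2, 1
12. ~p2, 1
Accessibility: 0R0, 0R1, 1R1
Branch closes: p2 and ~p2 both at 1.
All branches of the negation close; one closing branch shown above.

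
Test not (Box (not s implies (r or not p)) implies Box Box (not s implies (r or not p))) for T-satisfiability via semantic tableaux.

Satisfiable (open branch found)

1. not (Box (not s implies (r or not p)) implies Box Box (not s implies (r or not p))), w0
2. Box (not s implies (r or not p)), w0
3. not Box Box (not s implies (r or not p)), w0
4. not s implies (r or not p), w0
5. r or not p, w0
6. not p, w0
7. not Box (not s implies (r or not p)), w1
8. not s implies (r or not p), w1
9. r or not p, w1
10. not p, w1
11. not (not s implies (r or not p)), w2
12. not s, w2
13. not (r or not p), w2
14. not r, w2
15. p, w2
Accessibility: w0Rw0, w0Rw1, w1Rw1, w1Rw2, w2Rw2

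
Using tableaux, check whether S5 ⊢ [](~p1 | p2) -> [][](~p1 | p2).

Yes, valid

Tableau for the negation ~([](~p1 | p2) -> [][](~p1 | p2)):
1. ~([](~p1 | p2) -> [][](~p1 | p2)), u
2. [](~p1 | p2), u   [~->-rule on 1]
3. ~[][](~p1 | p2), u   [~->-rule on 1]
4. ~p1 | p2, u   [[]-rule on 2 via uRu]
5. p2, u   [|-rule on 4 (branches; this branch)]
6. ~[](~p1 | p2), v   [~[]-rule on 3: fresh world v, uRv]
7. ~p1 | p2, v   [[]-rule on 2 via uRv]
8. p2, v   [|-rule on 7 (branches; this branch)]
9. ~(~p1 | p2), w   [~[]-rule on 6: fresh world w, vRw]
10. p1, w   [~|-rule on 9]
11. ~p2, w   [~|-rule on 9]
12. ~p1 | p2, w   [[]-rule on 2 via uRw]
13. p2, w   [|-rule on 12 (branches; this branch)]
Accessibility: uRu, uRv, uRw, vRu, vRv, vRw, wRu, wRv, wRw
Branch closes: p2 and ~p2 both at w.
Every branch of the negation's tableau closes; the branch above is one of them.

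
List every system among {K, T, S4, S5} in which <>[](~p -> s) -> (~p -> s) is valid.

S5

S4-tableau for the negation ~(<>[](~p -> s) -> (~p -> s)):
1. ~(<>[](~p -> s) -> (~p -> s)), u
2. <>[](~p -> s), u
3. ~(~p -> s), u
4. ~p, u
5. ~s, u
6. [](~p -> s), v
7. ~p -> s, v
8. s, v
Accessibility: uRu, uRv, vRv
Complete open branch: countermodel on an S4-frame, so not valid in S4, nor in K, T (the same frame is also a K-frame and a T-frame).
S5-tableau for the negation ~(<>[](~p -> s) -> (~p -> s)):
1. ~(<>[](~p -> s) -> (~p -> s)), u
2. <>[](~p -> s), u
3. ~(~p -> s), u
4. ~p, u
5. ~s, u
6. [](~p -> s), v
7. ~p -> s, u
8. ~p -> s, v
9. s, u
Accessibility: uRu, uRv, vRu, vRv
Branch closes: s and ~s both at u.
Every branch closes (one shown): valid in S5.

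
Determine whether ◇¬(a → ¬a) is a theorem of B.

Invalid (countermodel exists)

Tableau for the negation ¬◇¬(a → ¬a):
1. ¬◇¬(a → ¬a), 0
2. a → ¬a, 0
3. ¬a, 0
Accessibility: 0R0
The negation has an open branch (countermodel exists).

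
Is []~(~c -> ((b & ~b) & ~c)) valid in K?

No, not valid

Tableau for the negation ~[]~(~c -> ((b & ~b) & ~c)):
1. ~[]~(~c -> ((b & ~b) & ~c)), u
2. ~c -> ((b & ~b) & ~c), v
3. c, v
Accessibility: uRv
The negation has an open branch (countermodel exists).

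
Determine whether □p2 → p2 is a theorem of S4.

Tableau for the negation ¬(□p2 → p2):
1. ¬(□p2 → p2), w0
2. □p2, w0
3. ¬p2, w0
4. p2, w0
Accessibility: w0Rw0
Branch closes: p2 and ¬p2 both at w0.
All branches of the negation close; one closing branch shown above.

Valid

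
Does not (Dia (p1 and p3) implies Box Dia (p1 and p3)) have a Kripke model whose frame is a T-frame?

1. not (Dia (p1 and p3) implies Box Dia (p1 and p3)), 0
2. Dia (p1 and p3), 0   [neg-implies-rule on 1]
3. not Box Dia (p1 and p3), 0   [neg-implies-rule on 1]
4. p1 and p3, 1   [Dia-rule on 2: fresh world 1, 0R1]
5. p1, 1   [and-rule on 4]
6. p3, 1   [and-rule on 4]
7. not Dia (p1 and p3), 2   [neg-Box-rule on 3: fresh world 2, 0R2]
8. not (p1 and p3), 2   [neg-Dia-rule on 7 via 2R2]
9. not p3, 2   [neg-and-rule on 8 (branches; this branch)]
Accessibility: 0R0, 0R1, 0R2, 1R1, 2R2

Satisfiable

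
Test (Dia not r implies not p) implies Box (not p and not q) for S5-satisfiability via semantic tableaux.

1. (Dia not r implies not p) implies Box (not p and not q), w0
2. Box (not p and not q), w0   [implies-rule on 1 (branches; this branch)]
3. not p and not q, w0   [Box-rule on 2 via w0Rw0]
4. not p, w0   [and-rule on 3]
5. not q, w0   [and-rule on 3]
Accessibility: w0Rw0

Yes, satisfiable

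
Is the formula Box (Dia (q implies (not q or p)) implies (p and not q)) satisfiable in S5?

Satisfiable (open branch found)

1. Box (Dia (q implies (not q or p)) implies (p and not q)), 0
2. Dia (q implies (not q or p)) implies (p and not q), 0   [Box-rule on 1 via 0R0]
3. p and not q, 0   [implies-rule on 2 (branches; this branch)]
4. p, 0   [and-rule on 3]
5. not q, 0   [and-rule on 3]
Accessibility: 0R0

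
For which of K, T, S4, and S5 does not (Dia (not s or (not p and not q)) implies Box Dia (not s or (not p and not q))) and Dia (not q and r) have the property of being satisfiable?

S4-tableau for the formula:
1. not (Dia (not s or (not p and not q)) implies Box Dia (not s or (not p and not q))) and Dia (not q and r), w0
2. not (Dia (not s or (not p and not q)) implies Box Dia (not s or (not p and not q))), w0
3. Dia (not q and r), w0
4. Dia (not s or (not p and not q)), w0
5. not Box Dia (not s or (not p and not q)), w0
6. not q and r, w1
7. not q, w1
8. r, w1
9. not s or (not p and not q), w2
10. not p and not q, w2
11. not p, w2
12. not q, w2
13. not Dia (not s or (not p and not q)), w3
14. not (not s or (not p and not q)), w3
15. s, w3
16. not (not p and not q), w3
17. q, w3
Accessibility: w0Rw0, w0Rw1, w0Rw2, w0Rw3, w1Rw1, w2Rw2, w3Rw3
Complete open branch: satisfiable in S4, hence also in K, T (this S4-model is also a K-model and a T-model).
S5-tableau for the formula:
1. not (Dia (not s or (not p and not q)) implies Box Dia (not s or (not p and not q))) and Dia (not q and r), w0
2. not (Dia (not s or (not p and not q)) implies Box Dia (not s or (not p and not q))), w0
3. Dia (not q and r), w0
4. Dia (not s or (not p and not q)), w0
5. not Box Dia (not s or (not p and not q)), w0
6. not q and r, w1
7. not q, w1
8. r, w1
9. not s or (not p and not q), w2
10. not p and not q, w2
11. not p, w2
12. not q, w2
13. not Dia (not s or (not p and not q)), w3
14. not (not s or (not p and not q)), w0
15. s, w0
16. not (not p and not q), w0
17. not (not s or (not p and not q)), w1
18. s, w1
19. not (not p and not q), w1
20. not (not s or (not p and not q)), w2
21. s, w2
22. not (not p and not q), w2
23. not (not s or (not p and not q)), w3
24. s, w3
25. not (not p and not q), w3
26. q, w0
27. p, w1
28. q, w2
Accessibility: w0Rw0, w0Rw1, w0Rw2, w0Rw3, w1Rw0, w1Rw1, w1Rw2, w1Rw3, w2Rw0, w2Rw1, w2Rw2, w2Rw3, w3Rw0, w3Rw1, w3Rw2, w3Rw3
Branch closes: q and not q both at w2.
Every branch closes (one shown): unsatisfiable in S5.

K, T, S4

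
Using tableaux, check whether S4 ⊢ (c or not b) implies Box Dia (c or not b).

Tableau for the negation not ((c or not b) implies Box Dia (c or not b)):
1. not ((c or not b) implies Box Dia (c or not b)), w0
2. c or not b, w0
3. not Box Dia (c or not b), w0
4. not b, w0
5. not Dia (c or not b), w1
6. not (c or not b), w1
7. not c, w1
8. b, w1
Accessibility: w0Rw0, w0Rw1, w1Rw1
The negation has an open branch (countermodel exists).

No, not valid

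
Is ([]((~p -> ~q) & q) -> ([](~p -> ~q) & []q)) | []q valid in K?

Tableau for the negation ~(([]((~p -> ~q) & q) -> ([](~p -> ~q) & []q)) | []q):
1. ~(([]((~p -> ~q) & q) -> ([](~p -> ~q) & []q)) | []q), u
2. ~([]((~p -> ~q) & q) -> ([](~p -> ~q) & []q)), u   [~|-rule on 1]
3. ~[]q, u   [~|-rule on 1]
4. []((~p -> ~q) & q), u   [~->-rule on 2]
5. ~([](~p -> ~q) & []q), u   [~->-rule on 2]
6. ~q, v   [~[]-rule on 3: fresh world v, uRv]
7. (~p -> ~q) & q, v   [[]-rule on 4 via uRv]
8. ~p -> ~q, v   [&-rule on 7]
9. q, v   [&-rule on 7]
Accessibility: uRv
Branch closes: q and ~q both at v.
All branches of the negation close; one closing branch shown above.

Valid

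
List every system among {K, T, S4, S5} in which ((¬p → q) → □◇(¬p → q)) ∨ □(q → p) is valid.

S5

S5-tableau for the negation ¬(((¬p → q) → □◇(¬p → q)) ∨ □(q → p)):
1. ¬(((¬p → q) → □◇(¬p → q)) ∨ □(q → p)), w0
2. ¬((¬p → q) → □◇(¬p → q)), w0
3. ¬□(q → p), w0
4. ¬p → q, w0
5. ¬□◇(¬p → q), w0
6. q, w0
7. ¬(q → p), w1
8. q, w1
9. ¬p, w1
10. ¬◇(¬p → q), w2
11. ¬(¬p → q), w0
12. ¬p, w0
13. ¬q, w0
Accessibility: w0Rw0, w0Rw1, w0Rw2, w1Rw0, w1Rw1, w1Rw2, w2Rw0, w2Rw1, w2Rw2
Branch closes: q and ¬q both at w0.
Every branch closes (one shown): valid in S5.
S4-tableau for the negation ¬(((¬p → q) → □◇(¬p → q)) ∨ □(q → p)):
1. ¬(((¬p → q) → □◇(¬p → q)) ∨ □(q → p)), w0
2. ¬((¬p → q) → □◇(¬p → q)), w0
3. ¬□(q → p), w0
4. ¬p → q, w0
5. ¬□◇(¬p → q), w0
6. q, w0
7. ¬(q → p), w1
8. q, w1
9. ¬p, w1
10. ¬◇(¬p → q), w2
11. ¬(¬p → q), w2
12. ¬p, w2
13. ¬q, w2
Accessibility: w0Rw0, w0Rw1, w0Rw2, w1Rw1, w2Rw2
Complete open branch: countermodel on an S4-frame, so not valid in S4, nor in K, T (the same frame is also a K-frame and a T-frame).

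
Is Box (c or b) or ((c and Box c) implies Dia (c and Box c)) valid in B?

Tableau for the negation not (Box (c or b) or ((c and Box c) implies Dia (c and Box c))):
1. not (Box (c or b) or ((c and Box c) implies Dia (c and Box c))), 0
2. not Box (c or b), 0   [neg-or-rule on 1]
3. not ((c and Box c) implies Dia (c and Box c)), 0   [neg-or-rule on 1]
4. c and Box c, 0   [neg-implies-rule on 3]
5. not Dia (c and Box c), 0   [neg-implies-rule on 3]
6. c, 0   [and-rule on 4]
7. Box c, 0   [and-rule on 4]
8. not (c and Box c), 0   [neg-Dia-rule on 5 via 0R0]
9. not Box c, 0   [neg-and-rule on 8 (branches; this branch)]
10. not (c or b), 1   [neg-Box-rule on 2: fresh world 1, 0R1]
11. not c, 1   [neg-or-rule on 10]
12. not b, 1   [neg-or-rule on 10]
13. not (c and Box c), 1   [neg-Dia-rule on 5 via 0R1]
14. c, 1   [Box-rule on 7 via 0R1]
Accessibility: 0R0, 0R1, 1R0, 1R1
Branch closes: c and not c both at 1.
Every branch of the negation's tableau closes; the branch above is one of them.

Valid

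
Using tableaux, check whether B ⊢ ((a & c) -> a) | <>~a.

Valid in B

Tableau for the negation ~(((a & c) -> a) | <>~a):
1. ~(((a & c) -> a) | <>~a), 0
2. ~((a & c) -> a), 0
3. ~<>~a, 0
4. a & c, 0
5. ~a, 0
6. a, 0
7. c, 0
Accessibility: 0R0
Branch closes: a and ~a both at 0.
All branches of the negation close; one closing branch shown above.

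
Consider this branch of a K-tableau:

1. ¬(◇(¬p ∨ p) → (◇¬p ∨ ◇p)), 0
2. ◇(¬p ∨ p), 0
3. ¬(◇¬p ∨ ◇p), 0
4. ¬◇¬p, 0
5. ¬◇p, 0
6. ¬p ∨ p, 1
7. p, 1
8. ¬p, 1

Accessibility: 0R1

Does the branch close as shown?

Both p and ¬p appear at 1.

Closed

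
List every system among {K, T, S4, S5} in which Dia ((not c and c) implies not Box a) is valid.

T-tableau for the negation not Dia ((not c and c) implies not Box a):
1. not Dia ((not c and c) implies not Box a), u
2. not ((not c and c) implies not Box a), u
3. not c and c, u
4. Box a, u
5. not c, u
6. c, u
Accessibility: uRu
Branch closes: c and not c both at u.
Every branch closes (one shown): valid in T, hence also in S4, S5 (every theorem of T is a theorem of S4 and S5).
K-tableau for the negation not Dia ((not c and c) implies not Box a):
1. not Dia ((not c and c) implies not Box a), u
Complete open branch: countermodel on a K-frame, so not valid in K.

T, S4, S5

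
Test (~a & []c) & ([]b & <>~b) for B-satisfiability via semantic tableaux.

Unsatisfiable

1. (~a & []c) & ([]b & <>~b), 0
2. ~a & []c, 0
3. []b & <>~b, 0
4. ~a, 0
5. []c, 0
6. []b, 0
7. <>~b, 0
8. c, 0
9. b, 0
10. ~b, 1
11. c, 1
12. b, 1
Accessibility: 0R0, 0R1, 1R0, 1R1
Branch closes: b and ~b both at 1.
Every branch closes; the branch above is one of them.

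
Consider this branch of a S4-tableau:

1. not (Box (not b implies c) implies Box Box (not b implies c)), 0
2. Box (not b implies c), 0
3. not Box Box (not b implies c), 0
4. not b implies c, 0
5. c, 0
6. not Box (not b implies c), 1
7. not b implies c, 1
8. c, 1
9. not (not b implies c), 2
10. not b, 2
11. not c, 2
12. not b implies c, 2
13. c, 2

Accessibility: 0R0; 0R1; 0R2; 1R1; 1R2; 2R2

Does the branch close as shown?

Both c and not c appear at 2.

Closed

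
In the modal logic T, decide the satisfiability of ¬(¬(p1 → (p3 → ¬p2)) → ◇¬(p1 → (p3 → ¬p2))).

1. ¬(¬(p1 → (p3 → ¬p2)) → ◇¬(p1 → (p3 → ¬p2))), w0
2. ¬(p1 → (p3 → ¬p2)), w0
3. ¬◇¬(p1 → (p3 → ¬p2)), w0
4. p1, w0
5. ¬(p3 → ¬p2), w0
6. p3, w0
7. p2, w0
8. p1 → (p3 → ¬p2), w0
9. p3 → ¬p2, w0
10. ¬p2, w0
Accessibility: w0Rw0
Branch closes: p2 and ¬p2 both at w0.
All branches of the tableau close; one closing branch shown above.

Unsatisfiable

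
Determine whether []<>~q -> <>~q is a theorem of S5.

Valid in S5

Tableau for the negation ~([]<>~q -> <>~q):
1. ~([]<>~q -> <>~q), u
2. []<>~q, u
3. ~<>~q, u
4. <>~q, u
5. q, u
6. ~q, v
7. <>~q, v
8. q, v
Accessibility: uRu, uRv, vRu, vRv
Branch closes: q and ~q both at v.
Every branch of the negation's tableau closes; the branch above is one of them.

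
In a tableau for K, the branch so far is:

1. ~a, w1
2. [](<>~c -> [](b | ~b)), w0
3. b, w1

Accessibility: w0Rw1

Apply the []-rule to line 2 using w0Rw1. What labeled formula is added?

<>~c -> [](b | ~b), w1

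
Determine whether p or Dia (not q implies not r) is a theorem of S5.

No, not valid

Tableau for the negation not (p or Dia (not q implies not r)):
1. not (p or Dia (not q implies not r)), w0
2. not p, w0
3. not Dia (not q implies not r), w0
4. not (not q implies not r), w0
5. not q, w0
6. r, w0
Accessibility: w0Rw0
The negation has an open branch (countermodel exists).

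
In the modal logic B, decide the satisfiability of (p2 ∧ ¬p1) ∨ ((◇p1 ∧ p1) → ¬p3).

Yes, satisfiable

1. (p2 ∧ ¬p1) ∨ ((◇p1 ∧ p1) → ¬p3), w0
2. (◇p1 ∧ p1) → ¬p3, w0   [∨-rule on 1 (branches; this branch)]
3. ¬p3, w0   [→-rule on 2 (branches; this branch)]
Accessibility: w0Rw0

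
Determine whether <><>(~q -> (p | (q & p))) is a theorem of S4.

Invalid (countermodel exists)

Tableau for the negation ~<><>(~q -> (p | (q & p))):
1. ~<><>(~q -> (p | (q & p))), u
2. ~<>(~q -> (p | (q & p))), u   [~<>-rule on 1 via uRu]
3. ~(~q -> (p | (q & p))), u   [~<>-rule on 2 via uRu]
4. ~q, u   [~->-rule on 3]
5. ~(p | (q & p)), u   [~->-rule on 3]
6. ~p, u   [~|-rule on 5]
7. ~(q & p), u   [~|-rule on 5]
Accessibility: uRu
The negation has an open branch (countermodel exists).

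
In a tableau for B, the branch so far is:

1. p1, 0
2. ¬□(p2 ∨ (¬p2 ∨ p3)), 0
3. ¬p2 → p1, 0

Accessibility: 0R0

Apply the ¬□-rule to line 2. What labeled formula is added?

a fresh world 1 with 0R1, and ¬(p2 ∨ (¬p2 ∨ p3)) at 1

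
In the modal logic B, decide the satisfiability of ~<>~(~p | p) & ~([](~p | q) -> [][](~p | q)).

1. ~<>~(~p | p) & ~([](~p | q) -> [][](~p | q)), 0
2. ~<>~(~p | p), 0
3. ~([](~p | q) -> [][](~p | q)), 0
4. [](~p | q), 0
5. ~[][](~p | q), 0
6. ~p | p, 0
7. ~p | q, 0
8. p, 0
9. q, 0
10. ~[](~p | q), 1
11. ~p | p, 1
12. ~p | q, 1
13. p, 1
14. q, 1
15. ~(~p | q), 2
16. p, 2
17. ~q, 2
Accessibility: 0R0, 0R1, 1R0, 1R1, 1R2, 2R1, 2R2

Satisfiable (open branch found)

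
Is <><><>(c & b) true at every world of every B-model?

Not valid

Tableau for the negation ~<><><>(c & b):
1. ~<><><>(c & b), 0
2. ~<><>(c & b), 0
3. ~<>(c & b), 0
4. ~(c & b), 0
5. ~b, 0
Accessibility: 0R0
The negation has an open branch (countermodel exists).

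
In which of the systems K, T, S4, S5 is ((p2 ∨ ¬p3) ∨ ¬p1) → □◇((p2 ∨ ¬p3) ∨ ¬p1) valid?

S5

S4-tableau for the negation ¬(((p2 ∨ ¬p3) ∨ ¬p1) → □◇((p2 ∨ ¬p3) ∨ ¬p1)):
1. ¬(((p2 ∨ ¬p3) ∨ ¬p1) → □◇((p2 ∨ ¬p3) ∨ ¬p1)), 0
2. (p2 ∨ ¬p3) ∨ ¬p1, 0   [¬→-rule on 1]
3. ¬□◇((p2 ∨ ¬p3) ∨ ¬p1), 0   [¬→-rule on 1]
4. ¬p1, 0   [∨-rule on 2 (branches; this branch)]
5. ¬◇((p2 ∨ ¬p3) ∨ ¬p1), 1   [¬□-rule on 3: fresh world 1, 0R1]
6. ¬((p2 ∨ ¬p3) ∨ ¬p1), 1   [¬◇-rule on 5 via 1R1]
7. ¬(p2 ∨ ¬p3), 1   [¬∨-rule on 6]
8. p1, 1   [¬∨-rule on 6]
9. ¬p2, 1   [¬∨-rule on 7]
10. p3, 1   [¬∨-rule on 7]
Accessibility: 0R0, 0R1, 1R1
Complete open branch: countermodel on an S4-frame, so not valid in S4, nor in K, T (the same frame is also a K-frame and a T-frame).
S5-tableau for the negation ¬(((p2 ∨ ¬p3) ∨ ¬p1) → □◇((p2 ∨ ¬p3) ∨ ¬p1)):
1. ¬(((p2 ∨ ¬p3) ∨ ¬p1) → □◇((p2 ∨ ¬p3) ∨ ¬p1)), 0
2. (p2 ∨ ¬p3) ∨ ¬p1, 0   [¬→-rule on 1]
3. ¬□◇((p2 ∨ ¬p3) ∨ ¬p1), 0   [¬→-rule on 1]
4. p2 ∨ ¬p3, 0   [∨-rule on 2 (branches; this branch)]
5. ¬p3, 0   [∨-rule on 4 (branches; this branch)]
6. ¬◇((p2 ∨ ¬p3) ∨ ¬p1), 1   [¬□-rule on 3: fresh world 1, 0R1]
7. ¬((p2 ∨ ¬p3) ∨ ¬p1), 0   [¬◇-rule on 6 via 1R0]
8. ¬(p2 ∨ ¬p3), 0   [¬∨-rule on 7]
9. p1, 0   [¬∨-rule on 7]
10. ¬p2, 0   [¬∨-rule on 8]
11. p3, 0   [¬∨-rule on 8]
Accessibility: 0R0, 0R1, 1R0, 1R1
Branch closes: p3 and ¬p3 both at 0.
Every branch closes (one shown): valid in S5.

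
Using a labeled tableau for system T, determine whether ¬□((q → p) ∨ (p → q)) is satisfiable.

1. ¬□((q → p) ∨ (p → q)), w0
2. ¬((q → p) ∨ (p → q)), w1
3. ¬(q → p), w1
4. ¬(p → q), w1
5. q, w1
6. ¬p, w1
7. p, w1
8. ¬q, w1
Accessibility: w0Rw0, w0Rw1, w1Rw1
Branch closes: p and ¬p both at w1.
(One branch shown.) All branches close.

Unsatisfiable (every branch closes)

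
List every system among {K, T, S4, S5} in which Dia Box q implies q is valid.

S5-tableau for the negation not (Dia Box q implies q):
1. not (Dia Box q implies q), u
2. Dia Box q, u
3. not q, u
4. Box q, v
5. q, u
Accessibility: uRu, uRv, vRu, vRv
Branch closes: q and not q both at u.
Every branch closes (one shown): valid in S5.
S4-tableau for the negation not (Dia Box q implies q):
1. not (Dia Box q implies q), u
2. Dia Box q, u
3. not q, u
4. Box q, v
5. q, v
Accessibility: uRu, uRv, vRv
Complete open branch: countermodel on an S4-frame, so not valid in S4, nor in K, T (the same frame is also a K-frame and a T-frame).

S5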